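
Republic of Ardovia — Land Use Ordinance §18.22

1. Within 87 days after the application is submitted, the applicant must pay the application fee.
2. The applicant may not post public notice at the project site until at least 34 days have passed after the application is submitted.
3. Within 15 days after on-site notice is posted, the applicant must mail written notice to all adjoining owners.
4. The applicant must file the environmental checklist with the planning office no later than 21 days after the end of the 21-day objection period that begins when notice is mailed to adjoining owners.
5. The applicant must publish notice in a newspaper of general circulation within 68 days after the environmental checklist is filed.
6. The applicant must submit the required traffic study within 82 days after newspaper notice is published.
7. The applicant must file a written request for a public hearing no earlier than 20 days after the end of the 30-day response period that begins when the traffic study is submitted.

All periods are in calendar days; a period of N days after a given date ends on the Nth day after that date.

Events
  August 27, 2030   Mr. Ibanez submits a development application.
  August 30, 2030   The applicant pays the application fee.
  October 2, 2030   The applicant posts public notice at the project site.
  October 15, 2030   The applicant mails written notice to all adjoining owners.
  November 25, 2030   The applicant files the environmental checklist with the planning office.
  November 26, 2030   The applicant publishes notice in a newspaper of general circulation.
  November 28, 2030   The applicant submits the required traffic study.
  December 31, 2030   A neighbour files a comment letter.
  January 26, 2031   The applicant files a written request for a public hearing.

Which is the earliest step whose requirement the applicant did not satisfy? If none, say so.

None — every step was satisfied

Step 1: 87 days after August 27, 2030 (when the application is submitted) is November 22, 2030; August 30, 2030 is within that limit.
Step 2: the earliest permitted date is 34 days after August 27, 2030 (when the application is submitted), i.e. September 30, 2030; done October 2, 2030, after the minimum wait.
Step 3: 15 days after October 2, 2030 (when on-site notice is posted) is October 17, 2030; completed October 15, 2030, before the deadline.
Step 4: 21 days after November 5, 2030 (end of the 21-day objection period, which began when notice is mailed to adjoining owners on October 15, 2030) is November 26, 2030; done November 25, 2030 — timely.
Step 5: 68 days after November 25, 2030 (when the environmental checklist is filed) is February 1, 2031; completed November 26, 2030, before the deadline.
Step 6: 82 days after November 26, 2030 (when newspaper notice is published) is February 16, 2031; completed November 28, 2030, before the deadline.
Step 7: the earliest permitted date is 20 days after December 28, 2030 (end of the 30-day response period, which began when the traffic study is submitted on November 28, 2030), i.e. January 17, 2031; done January 26, 2031, after the minimum wait.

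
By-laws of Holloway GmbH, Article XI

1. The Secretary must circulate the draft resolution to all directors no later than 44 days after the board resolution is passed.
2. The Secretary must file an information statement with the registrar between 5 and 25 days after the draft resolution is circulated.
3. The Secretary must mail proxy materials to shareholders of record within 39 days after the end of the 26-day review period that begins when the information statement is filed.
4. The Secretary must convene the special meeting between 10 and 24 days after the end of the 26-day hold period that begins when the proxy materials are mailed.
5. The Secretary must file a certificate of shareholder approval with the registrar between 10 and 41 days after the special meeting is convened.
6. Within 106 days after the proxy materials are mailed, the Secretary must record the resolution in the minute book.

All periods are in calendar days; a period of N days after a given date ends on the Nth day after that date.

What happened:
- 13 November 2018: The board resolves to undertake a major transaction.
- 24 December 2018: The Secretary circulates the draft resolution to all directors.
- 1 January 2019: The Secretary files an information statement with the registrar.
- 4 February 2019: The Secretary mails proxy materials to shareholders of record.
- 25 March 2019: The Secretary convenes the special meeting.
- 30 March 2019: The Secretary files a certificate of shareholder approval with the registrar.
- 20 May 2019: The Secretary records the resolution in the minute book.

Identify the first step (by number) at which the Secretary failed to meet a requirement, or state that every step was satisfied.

Step 5

Step 1 — counting 44 days from 13 November 2018 (when the board resolution is passed) gives a deadline of 27 December 2018; done 24 December 2018 — timely.
Step 2 — 5 and 25 days from 24 December 2018 (when the draft resolution is circulated) are 29 December 2018 and 18 January 2019 respectively; done 1 January 2019 — within the window.
Step 3 — counting 39 days from 27 January 2019 (end of the 26-day review period, which began when the information statement is filed on 1 January 2019) gives a deadline of 7 March 2019; 4 February 2019 is within that limit.
Step 4 — 10 and 24 days from 2 March 2019 (end of the 26-day hold period, which began when the proxy materials are mailed on 4 February 2019) are 12 March 2019 and 26 March 2019 respectively; done 25 March 2019, which is between those dates.
Step 5 — 10 and 41 days from 25 March 2019 (when the special meeting is convened) are 4 April 2019 and 5 May 2019 respectively; 30 March 2019 is 5 days too early.
The analysis stops there.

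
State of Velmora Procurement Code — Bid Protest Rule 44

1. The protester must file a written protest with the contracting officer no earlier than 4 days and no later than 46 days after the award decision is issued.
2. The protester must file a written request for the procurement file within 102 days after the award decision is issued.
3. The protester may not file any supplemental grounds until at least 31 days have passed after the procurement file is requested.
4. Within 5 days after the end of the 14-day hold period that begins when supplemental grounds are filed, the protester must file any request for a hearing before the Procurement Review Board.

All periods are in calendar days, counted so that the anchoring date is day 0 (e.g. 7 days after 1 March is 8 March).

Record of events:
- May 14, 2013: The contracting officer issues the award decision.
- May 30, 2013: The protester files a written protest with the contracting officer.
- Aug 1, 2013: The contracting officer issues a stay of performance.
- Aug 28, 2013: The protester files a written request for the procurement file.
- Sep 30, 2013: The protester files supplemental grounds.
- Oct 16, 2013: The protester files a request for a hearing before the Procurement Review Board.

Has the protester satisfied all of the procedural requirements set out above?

No

Step 1 — 4 and 46 days from May 14, 2013 (when the award decision is issued) are May 18, 2013 and Jun 29, 2013 respectively; May 30, 2013 falls inside that range.
Step 2 — counting 102 days from May 14, 2013 (when the award decision is issued) gives a deadline of Aug 24, 2013; not done until Aug 28, 2013, 4 days after the deadline.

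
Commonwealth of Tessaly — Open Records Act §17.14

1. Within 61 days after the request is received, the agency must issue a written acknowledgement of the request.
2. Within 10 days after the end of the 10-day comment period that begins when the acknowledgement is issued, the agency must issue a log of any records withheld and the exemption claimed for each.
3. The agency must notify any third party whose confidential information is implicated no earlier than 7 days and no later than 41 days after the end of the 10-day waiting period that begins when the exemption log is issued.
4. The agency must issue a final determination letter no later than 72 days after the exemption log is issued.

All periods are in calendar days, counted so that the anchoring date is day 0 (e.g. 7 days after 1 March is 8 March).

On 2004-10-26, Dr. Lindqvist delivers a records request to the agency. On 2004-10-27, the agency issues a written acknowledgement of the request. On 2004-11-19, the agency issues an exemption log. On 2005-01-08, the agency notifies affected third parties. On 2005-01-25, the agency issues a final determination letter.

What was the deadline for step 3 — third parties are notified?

2005-01-09

The exemption log is issued on 2004-11-19; the 10-day waiting period therefore ends 2004-11-29, and step 3 runs from that date. The window is 7–41 days after 2004-11-29; it closes on 2005-01-09.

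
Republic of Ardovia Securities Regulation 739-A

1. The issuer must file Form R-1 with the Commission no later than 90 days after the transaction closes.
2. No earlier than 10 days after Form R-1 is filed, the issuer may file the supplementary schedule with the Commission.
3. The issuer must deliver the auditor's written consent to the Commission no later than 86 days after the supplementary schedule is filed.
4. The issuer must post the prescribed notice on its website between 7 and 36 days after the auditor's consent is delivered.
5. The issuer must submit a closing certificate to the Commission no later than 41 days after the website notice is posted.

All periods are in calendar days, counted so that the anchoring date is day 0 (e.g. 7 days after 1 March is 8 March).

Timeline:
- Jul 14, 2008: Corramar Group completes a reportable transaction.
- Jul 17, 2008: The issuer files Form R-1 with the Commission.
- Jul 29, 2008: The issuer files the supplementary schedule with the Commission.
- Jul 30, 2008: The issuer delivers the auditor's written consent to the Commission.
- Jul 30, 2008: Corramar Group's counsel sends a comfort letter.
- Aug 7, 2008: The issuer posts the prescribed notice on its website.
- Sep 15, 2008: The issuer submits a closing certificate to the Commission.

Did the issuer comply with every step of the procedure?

Step 1 — counting 90 days from Jul 14, 2008 (when the transaction closes) gives a deadline of Oct 12, 2008; Jul 17, 2008 is within that limit.
Step 2 — must wait 10 days from Jul 17, 2008 (when Form R-1 is filed), so not before Jul 27, 2008; Jul 29, 2008 is on or after that date.
Step 3 — counting 86 days from Jul 29, 2008 (when the supplementary schedule is filed) gives a deadline of Oct 23, 2008; Jul 30, 2008 is within that limit.
Step 4 — 7 and 36 days from Jul 30, 2008 (when the auditor's consent is delivered) are Aug 6, 2008 and Sep 4, 2008 respectively; done Aug 7, 2008, which is between those dates.
Step 5 — counting 41 days from Aug 7, 2008 (when the website notice is posted) gives a deadline of Sep 17, 2008; completed Sep 15, 2008, before the deadline.

Yes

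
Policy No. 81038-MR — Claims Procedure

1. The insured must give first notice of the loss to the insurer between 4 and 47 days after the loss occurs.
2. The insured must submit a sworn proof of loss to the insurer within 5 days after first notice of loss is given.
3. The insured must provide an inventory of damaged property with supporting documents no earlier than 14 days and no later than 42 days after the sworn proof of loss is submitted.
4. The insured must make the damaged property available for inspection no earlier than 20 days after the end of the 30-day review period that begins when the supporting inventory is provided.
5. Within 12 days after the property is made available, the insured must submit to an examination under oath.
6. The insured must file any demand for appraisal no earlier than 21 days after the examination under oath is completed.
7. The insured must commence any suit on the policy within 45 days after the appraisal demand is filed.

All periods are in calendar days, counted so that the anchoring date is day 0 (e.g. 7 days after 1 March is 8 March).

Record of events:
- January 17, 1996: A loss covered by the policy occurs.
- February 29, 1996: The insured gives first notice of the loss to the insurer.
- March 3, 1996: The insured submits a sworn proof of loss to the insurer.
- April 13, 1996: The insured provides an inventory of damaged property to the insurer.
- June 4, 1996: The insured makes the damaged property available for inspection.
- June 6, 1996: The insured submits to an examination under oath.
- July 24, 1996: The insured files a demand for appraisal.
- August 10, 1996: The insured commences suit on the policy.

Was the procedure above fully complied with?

Step 1: the window is 4–47 days after January 17, 1996 (when the loss occurs), so January 21, 1996 through March 4, 1996; done February 29, 1996, which is between those dates.
Step 2: 5 days after February 29, 1996 (when first notice of loss is given) is March 5, 1996; done March 3, 1996 — timely.
Step 3: the window is 14–42 days after March 3, 1996 (when the sworn proof of loss is submitted), so March 17, 1996 through April 14, 1996; done April 13, 1996, which is between those dates.
Step 4: the earliest permitted date is 20 days after May 13, 1996 (end of the 30-day review period, which began when the supporting inventory is provided on April 13, 1996), i.e. June 2, 1996; done June 4, 1996 — permitted.
Step 5: 12 days after June 4, 1996 (when the property is made available) is June 16, 1996; completed June 6, 1996, before the deadline.
Step 6: the earliest permitted date is 21 days after June 6, 1996 (when the examination under oath is completed), i.e. June 27, 1996; done July 24, 1996, after the minimum wait.
Step 7: 45 days after July 24, 1996 (when the appraisal demand is filed) is September 7, 1996; done August 10, 1996 — timely.

Yes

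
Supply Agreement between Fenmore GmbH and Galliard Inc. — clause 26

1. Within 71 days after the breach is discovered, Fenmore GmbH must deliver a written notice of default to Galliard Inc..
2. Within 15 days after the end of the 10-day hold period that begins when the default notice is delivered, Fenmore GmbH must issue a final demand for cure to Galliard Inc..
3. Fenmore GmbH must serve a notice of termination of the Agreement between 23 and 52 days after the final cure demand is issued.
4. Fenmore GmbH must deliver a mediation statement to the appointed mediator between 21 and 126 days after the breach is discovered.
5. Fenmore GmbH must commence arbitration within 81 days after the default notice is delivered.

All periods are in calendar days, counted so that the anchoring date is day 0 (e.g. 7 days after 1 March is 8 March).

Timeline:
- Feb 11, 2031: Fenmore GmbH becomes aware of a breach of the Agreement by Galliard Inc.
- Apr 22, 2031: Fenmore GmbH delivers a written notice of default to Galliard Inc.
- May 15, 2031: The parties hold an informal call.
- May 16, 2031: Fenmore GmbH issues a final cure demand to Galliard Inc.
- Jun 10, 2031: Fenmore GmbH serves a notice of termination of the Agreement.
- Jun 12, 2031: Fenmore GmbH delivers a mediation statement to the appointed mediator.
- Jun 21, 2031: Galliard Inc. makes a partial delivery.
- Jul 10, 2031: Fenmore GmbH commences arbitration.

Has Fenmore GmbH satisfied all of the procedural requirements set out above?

Yes

Step 1 — counting 71 days from Feb 11, 2031 (when the breach is discovered) gives a deadline of Apr 23, 2031; done Apr 22, 2031 — timely.
Step 2 — counting 15 days from May 2, 2031 (end of the 10-day hold period, which began when the default notice is delivered on Apr 22, 2031) gives a deadline of May 17, 2031; completed May 16, 2031, before the deadline.
Step 3 — 23 and 52 days from May 16, 2031 (when the final cure demand is issued) are Jun 8, 2031 and Jul 7, 2031 respectively; done Jun 10, 2031, which is between those dates.
Step 4 — 21 and 126 days from Feb 11, 2031 (when the breach is discovered) are Mar 4, 2031 and Jun 17, 2031 respectively; done Jun 12, 2031, which is between those dates.
Step 5 — counting 81 days from Apr 22, 2031 (when the default notice is delivered) gives a deadline of Jul 12, 2031; Jul 10, 2031 is within that limit.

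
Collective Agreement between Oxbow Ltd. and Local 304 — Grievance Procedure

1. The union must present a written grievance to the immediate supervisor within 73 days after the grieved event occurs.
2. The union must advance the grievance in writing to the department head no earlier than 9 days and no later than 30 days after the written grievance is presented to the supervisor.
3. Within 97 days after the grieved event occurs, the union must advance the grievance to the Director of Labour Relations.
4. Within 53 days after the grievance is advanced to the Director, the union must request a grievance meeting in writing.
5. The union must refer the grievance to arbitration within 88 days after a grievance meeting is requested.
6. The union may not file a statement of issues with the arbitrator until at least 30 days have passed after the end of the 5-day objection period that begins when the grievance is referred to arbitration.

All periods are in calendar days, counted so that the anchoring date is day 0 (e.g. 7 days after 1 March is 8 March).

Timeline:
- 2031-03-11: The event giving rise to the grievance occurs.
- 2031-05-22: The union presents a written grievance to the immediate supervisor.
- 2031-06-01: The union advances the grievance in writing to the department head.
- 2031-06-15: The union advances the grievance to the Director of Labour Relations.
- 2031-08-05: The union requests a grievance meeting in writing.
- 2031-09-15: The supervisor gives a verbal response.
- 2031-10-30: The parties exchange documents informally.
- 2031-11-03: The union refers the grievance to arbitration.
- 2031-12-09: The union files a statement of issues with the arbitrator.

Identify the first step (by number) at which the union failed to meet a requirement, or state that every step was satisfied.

Step 5

Step 1: 73 days after 2031-03-11 (when the grieved event occurs) is 2031-05-23; done 2031-05-22 — timely.
Step 2: the window is 9–30 days after 2031-05-22 (when the written grievance is presented to the supervisor), so 2031-05-31 through 2031-06-21; 2031-06-01 falls inside that range.
Step 3: 97 days after 2031-03-11 (when the grieved event occurs) is 2031-06-16; 2031-06-15 is within that limit.
Step 4: 53 days after 2031-06-15 (when the grievance is advanced to the Director) is 2031-08-07; completed 2031-08-05, before the deadline.
Step 5: 88 days after 2031-08-05 (when a grievance meeting is requested) is 2031-11-01; done 2031-11-03 — 2 days late.
No need to go further; step 5 was not satisfied.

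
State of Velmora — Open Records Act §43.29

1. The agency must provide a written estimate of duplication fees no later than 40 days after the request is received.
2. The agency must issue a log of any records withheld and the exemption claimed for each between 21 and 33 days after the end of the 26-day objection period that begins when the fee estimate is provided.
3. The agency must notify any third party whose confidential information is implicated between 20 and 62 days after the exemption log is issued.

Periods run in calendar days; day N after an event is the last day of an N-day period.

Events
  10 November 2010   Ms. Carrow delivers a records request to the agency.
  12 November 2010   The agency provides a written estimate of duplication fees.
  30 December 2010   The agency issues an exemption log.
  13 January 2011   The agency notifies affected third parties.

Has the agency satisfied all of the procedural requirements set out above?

Step 1: 40 days after 10 November 2010 (when the request is received) is 20 December 2010; done 12 November 2010 — timely.
Step 2: the window is 21–33 days after 8 December 2010 (end of the 26-day objection period, which began when the fee estimate is provided on 12 November 2010), so 29 December 2010 through 10 January 2011; 30 December 2010 falls inside that range.
Step 3: the window is 20–62 days after 30 December 2010 (when the exemption log is issued), so 19 January 2011 through 2 March 2011; 13 January 2011 is 6 days too early.
Later steps need not be reached.

No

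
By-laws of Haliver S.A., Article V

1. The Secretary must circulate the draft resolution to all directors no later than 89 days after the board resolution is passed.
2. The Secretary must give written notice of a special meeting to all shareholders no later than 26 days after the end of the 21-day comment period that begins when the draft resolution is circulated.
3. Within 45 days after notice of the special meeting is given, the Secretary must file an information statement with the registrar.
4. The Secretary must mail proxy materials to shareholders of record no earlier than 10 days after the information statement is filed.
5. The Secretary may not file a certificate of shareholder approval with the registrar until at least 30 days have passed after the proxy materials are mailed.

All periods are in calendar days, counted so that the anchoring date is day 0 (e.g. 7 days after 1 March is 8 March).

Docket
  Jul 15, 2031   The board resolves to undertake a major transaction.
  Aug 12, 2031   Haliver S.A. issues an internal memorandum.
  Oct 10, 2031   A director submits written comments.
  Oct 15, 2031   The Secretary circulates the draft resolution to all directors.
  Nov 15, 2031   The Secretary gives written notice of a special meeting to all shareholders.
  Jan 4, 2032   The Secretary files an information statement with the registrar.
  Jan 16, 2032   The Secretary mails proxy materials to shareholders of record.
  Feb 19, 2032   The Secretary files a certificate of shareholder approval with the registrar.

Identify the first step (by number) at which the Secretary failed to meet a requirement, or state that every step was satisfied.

(1) due by Jul 15, 2031 + 89 days = Oct 12, 2031; Oct 15, 2031 misses that deadline by 3 days.
The analysis stops there.

Step 1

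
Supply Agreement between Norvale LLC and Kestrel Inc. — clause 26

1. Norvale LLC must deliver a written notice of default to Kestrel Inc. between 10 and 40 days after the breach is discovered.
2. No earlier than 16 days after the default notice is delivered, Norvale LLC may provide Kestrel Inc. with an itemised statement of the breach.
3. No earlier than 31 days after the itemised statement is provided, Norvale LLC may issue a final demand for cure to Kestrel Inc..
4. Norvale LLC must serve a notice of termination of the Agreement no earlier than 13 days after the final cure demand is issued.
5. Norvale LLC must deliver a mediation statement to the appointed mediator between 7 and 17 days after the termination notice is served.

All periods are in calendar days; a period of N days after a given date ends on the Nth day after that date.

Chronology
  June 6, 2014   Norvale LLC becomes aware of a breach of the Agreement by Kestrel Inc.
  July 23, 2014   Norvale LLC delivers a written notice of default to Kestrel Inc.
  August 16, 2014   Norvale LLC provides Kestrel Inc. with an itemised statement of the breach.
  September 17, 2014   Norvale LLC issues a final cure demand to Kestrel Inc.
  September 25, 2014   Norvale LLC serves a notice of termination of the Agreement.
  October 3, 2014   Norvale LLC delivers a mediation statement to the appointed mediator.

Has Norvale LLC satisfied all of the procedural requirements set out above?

Step 1 — 10 and 40 days from June 6, 2014 (when the breach is discovered) are June 16, 2014 and July 16, 2014 respectively; done July 23, 2014 — 7 days after the window closed.
The procedure was therefore not followed at step 1.

No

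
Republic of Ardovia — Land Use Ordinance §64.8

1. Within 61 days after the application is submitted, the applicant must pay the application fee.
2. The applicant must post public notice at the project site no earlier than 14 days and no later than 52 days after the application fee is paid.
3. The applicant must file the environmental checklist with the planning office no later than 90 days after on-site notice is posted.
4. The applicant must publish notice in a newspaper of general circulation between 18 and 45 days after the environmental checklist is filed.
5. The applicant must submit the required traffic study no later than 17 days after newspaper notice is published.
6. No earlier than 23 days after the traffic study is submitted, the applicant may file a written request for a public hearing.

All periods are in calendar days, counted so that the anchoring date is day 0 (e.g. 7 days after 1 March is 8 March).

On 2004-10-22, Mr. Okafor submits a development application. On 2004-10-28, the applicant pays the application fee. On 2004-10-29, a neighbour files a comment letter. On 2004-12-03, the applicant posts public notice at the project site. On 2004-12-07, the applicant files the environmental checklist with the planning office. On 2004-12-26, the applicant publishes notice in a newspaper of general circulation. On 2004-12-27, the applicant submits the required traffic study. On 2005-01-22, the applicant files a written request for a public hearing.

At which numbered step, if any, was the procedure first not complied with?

Step 1: 61 days after 2004-10-22 (when the application is submitted) is 2004-12-22; done 2004-10-28 — timely.
Step 2: the window is 14–52 days after 2004-10-28 (when the application fee is paid), so 2004-11-11 through 2004-12-19; done 2004-12-03 — within the window.
Step 3: 90 days after 2004-12-03 (when on-site notice is posted) is 2005-03-03; 2004-12-07 is within that limit.
Step 4: the window is 18–45 days after 2004-12-07 (when the environmental checklist is filed), so 2004-12-25 through 2005-01-21; done 2004-12-26 — within the window.
Step 5: 17 days after 2004-12-26 (when newspaper notice is published) is 2005-01-12; completed 2004-12-27, before the deadline.
Step 6: the earliest permitted date is 23 days after 2004-12-27 (when the traffic study is submitted), i.e. 2005-01-19; done 2005-01-22, after the minimum wait.

None — every step was satisfied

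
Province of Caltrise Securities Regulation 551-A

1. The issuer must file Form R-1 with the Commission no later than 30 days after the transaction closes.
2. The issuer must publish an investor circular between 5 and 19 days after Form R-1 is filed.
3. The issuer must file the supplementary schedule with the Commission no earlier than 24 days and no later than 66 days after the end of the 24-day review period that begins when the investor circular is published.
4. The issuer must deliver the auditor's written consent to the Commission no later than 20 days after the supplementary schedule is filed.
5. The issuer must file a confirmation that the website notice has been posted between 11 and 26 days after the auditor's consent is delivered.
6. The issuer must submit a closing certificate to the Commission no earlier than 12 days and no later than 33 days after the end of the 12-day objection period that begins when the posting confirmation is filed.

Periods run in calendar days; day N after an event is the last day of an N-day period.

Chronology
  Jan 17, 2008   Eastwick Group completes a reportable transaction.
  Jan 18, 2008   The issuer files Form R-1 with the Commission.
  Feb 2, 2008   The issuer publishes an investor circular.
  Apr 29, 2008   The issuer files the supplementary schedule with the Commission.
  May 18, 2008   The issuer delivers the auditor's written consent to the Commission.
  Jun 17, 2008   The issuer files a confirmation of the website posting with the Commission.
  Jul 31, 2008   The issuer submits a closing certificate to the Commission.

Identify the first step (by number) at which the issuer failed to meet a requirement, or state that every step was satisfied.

Step 5

Step 1 — counting 30 days from Jan 17, 2008 (when the transaction closes) gives a deadline of Feb 16, 2008; completed Jan 18, 2008, before the deadline.
Step 2 — 5 and 19 days from Jan 18, 2008 (when Form R-1 is filed) are Jan 23, 2008 and Feb 6, 2008 respectively; done Feb 2, 2008 — within the window.
Step 3 — 24 and 66 days from Feb 26, 2008 (end of the 24-day review period, which began when the investor circular is published on Feb 2, 2008) are Mar 21, 2008 and May 2, 2008 respectively; done Apr 29, 2008 — within the window.
Step 4 — counting 20 days from Apr 29, 2008 (when the supplementary schedule is filed) gives a deadline of May 19, 2008; done May 18, 2008 — timely.
Step 5 — 11 and 26 days from May 18, 2008 (when the auditor's consent is delivered) are May 29, 2008 and Jun 13, 2008 respectively; Jun 17, 2008 is 4 days past the end of the window.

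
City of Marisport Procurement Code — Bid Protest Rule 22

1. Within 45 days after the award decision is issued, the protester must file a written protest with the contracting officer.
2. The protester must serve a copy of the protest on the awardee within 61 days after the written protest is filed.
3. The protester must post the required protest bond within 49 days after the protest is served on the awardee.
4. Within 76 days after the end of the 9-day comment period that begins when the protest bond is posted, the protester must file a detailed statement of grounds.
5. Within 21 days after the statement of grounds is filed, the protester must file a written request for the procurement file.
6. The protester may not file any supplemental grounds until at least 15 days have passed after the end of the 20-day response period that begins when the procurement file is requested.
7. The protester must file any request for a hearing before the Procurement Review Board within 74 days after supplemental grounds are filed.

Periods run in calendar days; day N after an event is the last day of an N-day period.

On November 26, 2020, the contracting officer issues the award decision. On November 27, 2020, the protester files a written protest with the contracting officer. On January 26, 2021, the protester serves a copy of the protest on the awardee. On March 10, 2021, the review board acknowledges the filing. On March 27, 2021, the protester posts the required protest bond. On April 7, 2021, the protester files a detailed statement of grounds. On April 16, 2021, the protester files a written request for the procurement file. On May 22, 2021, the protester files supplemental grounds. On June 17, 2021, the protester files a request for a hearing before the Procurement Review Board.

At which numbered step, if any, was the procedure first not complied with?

Step 3

Step 1 — counting 45 days from November 26, 2020 (when the award decision is issued) gives a deadline of January 10, 2021; November 27, 2020 is within that limit.
Step 2 — counting 61 days from November 27, 2020 (when the written protest is filed) gives a deadline of January 27, 2021; done January 26, 2021 — timely.
Step 3 — counting 49 days from January 26, 2021 (when the protest is served on the awardee) gives a deadline of March 16, 2021; done March 27, 2021 — 11 days late.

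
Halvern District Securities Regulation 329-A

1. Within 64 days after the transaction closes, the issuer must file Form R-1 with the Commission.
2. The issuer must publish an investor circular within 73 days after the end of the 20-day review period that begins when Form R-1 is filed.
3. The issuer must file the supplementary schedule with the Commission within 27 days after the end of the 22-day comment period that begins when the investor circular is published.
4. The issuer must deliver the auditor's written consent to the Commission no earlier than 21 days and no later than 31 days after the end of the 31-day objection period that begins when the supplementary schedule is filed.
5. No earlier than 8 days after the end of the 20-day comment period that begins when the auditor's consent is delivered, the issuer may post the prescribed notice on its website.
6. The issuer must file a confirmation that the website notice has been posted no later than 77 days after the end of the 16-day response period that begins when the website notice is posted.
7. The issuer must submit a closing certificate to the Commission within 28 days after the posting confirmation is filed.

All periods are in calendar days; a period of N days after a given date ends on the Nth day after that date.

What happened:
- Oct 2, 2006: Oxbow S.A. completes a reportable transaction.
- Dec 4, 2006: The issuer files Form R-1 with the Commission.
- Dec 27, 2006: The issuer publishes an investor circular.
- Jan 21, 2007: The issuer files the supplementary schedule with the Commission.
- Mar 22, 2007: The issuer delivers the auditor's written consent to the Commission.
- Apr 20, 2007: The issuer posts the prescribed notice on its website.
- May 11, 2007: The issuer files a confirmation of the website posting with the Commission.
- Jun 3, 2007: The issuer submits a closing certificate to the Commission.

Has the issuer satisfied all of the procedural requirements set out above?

Step 1: 64 days after Oct 2, 2006 (when the transaction closes) is Dec 5, 2006; Dec 4, 2006 is within that limit.
Step 2: 73 days after Dec 24, 2006 (end of the 20-day review period, which began when Form R-1 is filed on Dec 4, 2006) is Mar 7, 2007; Dec 27, 2006 is within that limit.
Step 3: 27 days after Jan 18, 2007 (end of the 22-day comment period, which began when the investor circular is published on Dec 27, 2006) is Feb 14, 2007; done Jan 21, 2007 — timely.
Step 4: the window is 21–31 days after Feb 21, 2007 (end of the 31-day objection period, which began when the supplementary schedule is filed on Jan 21, 2007), so Mar 14, 2007 through Mar 24, 2007; done Mar 22, 2007 — within the window.
Step 5: the earliest permitted date is 8 days after Apr 11, 2007 (end of the 20-day comment period, which began when the auditor's consent is delivered on Mar 22, 2007), i.e. Apr 19, 2007; done Apr 20, 2007 — permitted.
Step 6: 77 days after May 6, 2007 (end of the 16-day response period, which began when the website notice is posted on Apr 20, 2007) is Jul 22, 2007; May 11, 2007 is within that limit.
Step 7: 28 days after May 11, 2007 (when the posting confirmation is filed) is Jun 8, 2007; done Jun 3, 2007 — timely.

Yes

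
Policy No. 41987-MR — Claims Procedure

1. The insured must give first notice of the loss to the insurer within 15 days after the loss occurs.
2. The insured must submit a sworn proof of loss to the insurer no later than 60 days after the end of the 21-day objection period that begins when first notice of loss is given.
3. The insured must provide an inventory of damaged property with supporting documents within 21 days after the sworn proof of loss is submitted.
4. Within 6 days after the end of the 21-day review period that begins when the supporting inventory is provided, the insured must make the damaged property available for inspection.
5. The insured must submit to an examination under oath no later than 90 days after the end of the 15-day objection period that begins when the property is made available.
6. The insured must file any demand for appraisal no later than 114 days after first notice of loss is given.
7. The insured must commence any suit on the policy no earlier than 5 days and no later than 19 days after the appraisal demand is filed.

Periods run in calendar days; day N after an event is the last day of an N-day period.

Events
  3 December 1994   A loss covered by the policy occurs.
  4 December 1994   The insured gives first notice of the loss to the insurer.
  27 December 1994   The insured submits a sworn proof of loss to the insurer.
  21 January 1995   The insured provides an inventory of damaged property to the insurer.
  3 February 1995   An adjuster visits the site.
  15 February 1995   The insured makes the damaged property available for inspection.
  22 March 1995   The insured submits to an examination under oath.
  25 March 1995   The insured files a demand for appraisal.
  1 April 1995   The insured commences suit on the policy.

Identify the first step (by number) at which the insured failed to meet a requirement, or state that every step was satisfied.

Step 3

(1) due by 3 December 1994 + 15 days = 18 December 1994; done 4 December 1994 — timely.
(2) due by 25 December 1994 + 60 days = 23 February 1995; completed 27 December 1994, before the deadline.
(3) due by 27 December 1994 + 21 days = 17 January 1995; done 21 January 1995 — 4 days late.
The analysis stops there.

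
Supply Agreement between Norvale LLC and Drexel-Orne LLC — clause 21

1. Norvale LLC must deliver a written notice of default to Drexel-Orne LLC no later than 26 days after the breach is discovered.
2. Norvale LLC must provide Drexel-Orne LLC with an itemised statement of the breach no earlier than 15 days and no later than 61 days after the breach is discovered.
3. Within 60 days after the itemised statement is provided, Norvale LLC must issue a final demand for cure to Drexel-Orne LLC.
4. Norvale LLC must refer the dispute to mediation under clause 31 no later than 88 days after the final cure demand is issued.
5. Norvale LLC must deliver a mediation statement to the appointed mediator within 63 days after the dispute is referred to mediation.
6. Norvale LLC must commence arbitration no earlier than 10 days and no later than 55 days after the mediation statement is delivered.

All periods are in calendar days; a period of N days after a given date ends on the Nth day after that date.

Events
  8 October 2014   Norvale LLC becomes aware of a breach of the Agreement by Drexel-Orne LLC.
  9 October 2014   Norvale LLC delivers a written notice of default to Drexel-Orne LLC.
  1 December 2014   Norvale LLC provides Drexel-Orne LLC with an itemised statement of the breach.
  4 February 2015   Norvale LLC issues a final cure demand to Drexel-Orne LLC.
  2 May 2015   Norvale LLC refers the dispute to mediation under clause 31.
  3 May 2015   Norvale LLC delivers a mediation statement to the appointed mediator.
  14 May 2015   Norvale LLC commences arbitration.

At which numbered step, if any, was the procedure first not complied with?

Step 1: 26 days after 8 October 2014 (when the breach is discovered) is 3 November 2014; 9 October 2014 is within that limit.
Step 2: the window is 15–61 days after 8 October 2014 (when the breach is discovered), so 23 October 2014 through 8 December 2014; 1 December 2014 falls inside that range.
Step 3: 60 days after 1 December 2014 (when the itemised statement is provided) is 30 January 2015; not done until 4 February 2015, 5 days after the deadline.
The analysis stops there.

Step 3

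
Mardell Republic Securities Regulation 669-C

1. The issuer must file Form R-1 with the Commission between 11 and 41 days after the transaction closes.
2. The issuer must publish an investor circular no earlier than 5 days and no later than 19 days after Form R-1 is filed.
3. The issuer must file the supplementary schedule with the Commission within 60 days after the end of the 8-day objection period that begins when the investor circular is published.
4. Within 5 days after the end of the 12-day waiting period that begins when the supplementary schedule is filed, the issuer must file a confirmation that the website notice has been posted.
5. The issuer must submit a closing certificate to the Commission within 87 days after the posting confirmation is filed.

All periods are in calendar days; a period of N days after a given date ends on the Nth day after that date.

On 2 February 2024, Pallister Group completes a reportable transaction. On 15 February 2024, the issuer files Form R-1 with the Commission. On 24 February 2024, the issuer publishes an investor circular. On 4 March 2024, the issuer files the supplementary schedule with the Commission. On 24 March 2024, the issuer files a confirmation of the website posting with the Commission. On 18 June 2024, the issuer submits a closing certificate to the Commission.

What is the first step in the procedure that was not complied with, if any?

Step 1: the window is 11–41 days after 2 February 2024 (when the transaction closes), so 13 February 2024 through 14 March 2024; 15 February 2024 falls inside that range.
Step 2: the window is 5–19 days after 15 February 2024 (when Form R-1 is filed), so 20 February 2024 through 5 March 2024; done 24 February 2024, which is between those dates.
Step 3: 60 days after 3 March 2024 (end of the 8-day objection period, which began when the investor circular is published on 24 February 2024) is 2 May 2024; done 4 March 2024 — timely.
Step 4: 5 days after 16 March 2024 (end of the 12-day waiting period, which began when the supplementary schedule is filed on 4 March 2024) is 21 March 2024; not done until 24 March 2024, 3 days after the deadline.
No need to go further; step 4 was not satisfied.

Step 4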